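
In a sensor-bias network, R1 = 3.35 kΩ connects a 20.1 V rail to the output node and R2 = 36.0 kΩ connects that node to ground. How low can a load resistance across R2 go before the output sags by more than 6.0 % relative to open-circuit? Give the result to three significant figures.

Output resistance R_th = R1‖R2 = (3.35 × 36.0)/39.35 = 3.065 kΩ.
The fractional drop is R_th/(R_th + R_L); requiring this ≤ 0.0600 gives R_L ≥ R_th(1/0.0600 − 1) = 3.065 × 15.67 = 48.0 kΩ.

R_L(min) ≈ 48.0 kΩ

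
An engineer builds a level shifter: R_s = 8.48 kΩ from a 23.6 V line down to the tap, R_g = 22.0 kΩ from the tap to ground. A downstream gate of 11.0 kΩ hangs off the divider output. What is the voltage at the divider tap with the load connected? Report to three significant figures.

V_out ≈ 10.9 V

The load sits in parallel with R_g: R_g‖R_L = (22.0 × 11.0) / (22.0 + 11.0) = 7.333 kΩ.
V_out = 23.6 × 7.333 / (8.48 + 7.333) = 23.6 × 7.333/15.81 = 10.9 V.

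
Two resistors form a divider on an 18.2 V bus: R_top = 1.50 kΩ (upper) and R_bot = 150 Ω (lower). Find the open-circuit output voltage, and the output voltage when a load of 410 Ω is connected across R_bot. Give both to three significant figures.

Unloaded: 1.65 V; loaded: 1.24 V

Open-circuit: V = 18.2 × 150/(1500 + 150) = 1.65 V.
With the load, R_bot becomes R_bot‖R_L = 109.8 Ω, so V = 18.2 × 109.8/1610 = 1.24 V.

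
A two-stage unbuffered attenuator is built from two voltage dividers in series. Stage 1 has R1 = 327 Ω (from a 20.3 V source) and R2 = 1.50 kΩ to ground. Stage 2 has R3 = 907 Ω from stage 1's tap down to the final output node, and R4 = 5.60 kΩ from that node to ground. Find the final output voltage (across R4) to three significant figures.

V_out ≈ 13.8 V

Stage 2 presents R3+R4 = 6507 Ω as a load on stage 1's tap.
Stage 1's lower leg becomes R2‖(R3+R4) = 1219 Ω, so V_mid = 20.3 × 1219/1546 = 16.01 V.
Stage 2 is itself unloaded: V_out = V_mid × R4/(R3+R4) = 16.01 × 5600/6507 = 13.8 V.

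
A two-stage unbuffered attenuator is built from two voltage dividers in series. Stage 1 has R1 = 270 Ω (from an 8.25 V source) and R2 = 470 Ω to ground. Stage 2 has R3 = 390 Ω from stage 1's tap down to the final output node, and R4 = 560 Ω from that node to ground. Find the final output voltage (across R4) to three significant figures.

Stage 2 presents R3+R4 = 950.0 Ω as a load on stage 1's tap.
Stage 1's lower leg becomes R2‖(R3+R4) = 314.4 Ω, so V_mid = 8.25 × 314.4/584.4 = 4.439 V.
Stage 2 is itself unloaded: V_out = V_mid × R4/(R3+R4) = 4.439 × 560/950.0 = 2.62 V.

V_out ≈ 2.62 V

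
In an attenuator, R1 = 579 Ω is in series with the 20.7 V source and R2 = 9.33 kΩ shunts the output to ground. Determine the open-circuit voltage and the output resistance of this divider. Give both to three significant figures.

V_th = 19.5 V, R_th = 545 Ω

V_th is the open-circuit tap voltage: 20.7 × 9330/(579 + 9330) = 19.5 V.
With the supply zeroed, R1 and R2 appear in parallel from the tap: R_th = R1‖R2 = (579 × 9330)/9909 = 545 Ω.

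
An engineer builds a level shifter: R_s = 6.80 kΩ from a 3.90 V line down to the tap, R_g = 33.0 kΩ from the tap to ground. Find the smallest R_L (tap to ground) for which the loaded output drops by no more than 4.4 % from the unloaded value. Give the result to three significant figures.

R_L(min) ≈ 123 kΩ

Output resistance R_th = R_s‖R_g = (6.80 × 33.0)/39.80 = 5.638 kΩ.
The fractional drop is R_th/(R_th + R_L); requiring this ≤ 0.0440 gives R_L ≥ R_th(1/0.0440 − 1) = 5.638 × 21.73 = 123 kΩ.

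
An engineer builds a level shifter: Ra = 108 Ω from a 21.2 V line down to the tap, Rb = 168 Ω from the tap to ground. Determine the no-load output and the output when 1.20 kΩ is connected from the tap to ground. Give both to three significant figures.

Open-circuit: V = 21.2 × 168/(108 + 168) = 12.9 V.
With the load, Rb becomes Rb‖R_L = 147.4 Ω, so V = 21.2 × 147.4/255.4 = 12.2 V.

Unloaded: 12.9 V; loaded: 12.2 V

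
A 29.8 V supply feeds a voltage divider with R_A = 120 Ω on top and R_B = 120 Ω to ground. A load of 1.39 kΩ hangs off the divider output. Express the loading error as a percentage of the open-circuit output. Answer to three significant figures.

4.14 %

The divider's output (Thévenin) resistance is R_A‖R_B = 60.00 Ω.
Fractional drop under load = R_th/(R_th + R_L) = 60.00 / (60.00 + 1390) = 0.04138.
So the output falls by 4.14 %.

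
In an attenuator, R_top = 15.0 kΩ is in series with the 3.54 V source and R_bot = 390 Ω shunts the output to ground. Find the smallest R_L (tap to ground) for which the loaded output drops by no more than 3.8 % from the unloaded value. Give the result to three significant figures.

Output resistance R_th = R_top‖R_bot = (15000 × 390)/15390 = 380.1 Ω.
The fractional drop is R_th/(R_th + R_L); requiring this ≤ 0.0380 gives R_L ≥ R_th(1/0.0380 − 1) = 380.1 × 25.32 = 9.62 kΩ.

R_L(min) ≈ 9.62 kΩ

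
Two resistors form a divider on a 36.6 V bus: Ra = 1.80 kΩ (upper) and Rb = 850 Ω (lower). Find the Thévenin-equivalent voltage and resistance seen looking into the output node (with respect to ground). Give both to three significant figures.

V_th is the open-circuit tap voltage: 36.6 × 850/(1800 + 850) = 11.7 V.
With the supply zeroed, Ra and Rb appear in parallel from the tap: R_th = Ra‖Rb = (1800 × 850)/2650 = 577 Ω.

V_th = 11.7 V, R_th = 577 Ω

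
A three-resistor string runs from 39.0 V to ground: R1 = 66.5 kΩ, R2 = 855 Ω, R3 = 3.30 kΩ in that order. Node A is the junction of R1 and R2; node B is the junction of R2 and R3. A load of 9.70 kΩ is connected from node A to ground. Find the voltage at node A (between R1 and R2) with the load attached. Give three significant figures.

V ≈ 1.63 V

Below node A the series string R2+R3 = 4155 Ω sits in parallel with the 9700 Ω load: 2909 Ω.
V_A = 39.0 × 2909/(66500 + 2909) = 1.63 V.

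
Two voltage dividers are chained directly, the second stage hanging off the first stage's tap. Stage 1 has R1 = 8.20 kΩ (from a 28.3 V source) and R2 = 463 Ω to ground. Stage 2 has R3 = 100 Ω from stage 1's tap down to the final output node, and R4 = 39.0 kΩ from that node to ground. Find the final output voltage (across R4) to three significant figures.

Stage 2 presents R3+R4 = 39100 Ω as a load on stage 1's tap.
Stage 1's lower leg becomes R2‖(R3+R4) = 457.6 Ω, so V_mid = 28.3 × 457.6/8658 = 1.496 V.
Stage 2 is itself unloaded: V_out = V_mid × R4/(R3+R4) = 1.496 × 39000/39100 = 1.49 V.

V_out ≈ 1.49 V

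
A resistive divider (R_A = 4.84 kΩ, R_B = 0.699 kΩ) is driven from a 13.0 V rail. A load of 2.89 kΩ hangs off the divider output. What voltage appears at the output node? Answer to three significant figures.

V_out ≈ 1.35 V

The load sits in parallel with R_B: R_B‖R_L = (699 × 2890) / (699 + 2890) = 562.9 Ω.
V_out = 13.0 × 562.9 / (4840 + 562.9) = 13.0 × 562.9/5403 = 1.35 V.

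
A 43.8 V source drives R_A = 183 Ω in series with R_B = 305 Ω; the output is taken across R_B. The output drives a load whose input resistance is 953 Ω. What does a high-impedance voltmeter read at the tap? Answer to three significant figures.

V_out ≈ 24.4 V

The load sits in parallel with R_B: R_B‖R_L = (305 × 953) / (305 + 953) = 231.1 Ω.
V_out = 43.8 × 231.1 / (183 + 231.1) = 43.8 × 231.1/414.1 = 24.4 V.
(Unloaded it would have been 27.4 V.)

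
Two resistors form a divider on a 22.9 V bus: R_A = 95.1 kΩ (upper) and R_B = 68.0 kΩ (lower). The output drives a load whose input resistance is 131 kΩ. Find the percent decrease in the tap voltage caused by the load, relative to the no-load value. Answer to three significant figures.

The divider's output (Thévenin) resistance is R_A‖R_B = 39.65 kΩ.
Fractional drop under load = R_th/(R_th + R_L) = 39.65 / (39.65 + 131) = 0.2323.
So the output falls by 23.2 %.

23.2 %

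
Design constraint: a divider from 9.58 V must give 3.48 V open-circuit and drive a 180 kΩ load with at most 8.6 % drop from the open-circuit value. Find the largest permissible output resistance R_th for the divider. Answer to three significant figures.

R_th ≤ 16.9 kΩ

Loading drop = R_th/(R_th + R_L) ≤ 0.0860, so R_th ≤ R_L · ε/(1−ε) = 180 kΩ × 0.0860/0.9140 = 16.9 kΩ.
(Any R1, R2 with R2/(R1+R2) = 0.363 and R1‖R2 ≤ 16.9 kΩ will meet the spec.)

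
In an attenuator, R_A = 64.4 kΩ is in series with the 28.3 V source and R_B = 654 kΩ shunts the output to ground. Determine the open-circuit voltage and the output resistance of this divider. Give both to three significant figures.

V_th is the open-circuit tap voltage: 28.3 × 654/(64.4 + 654) = 25.8 V.
With the supply zeroed, R_A and R_B appear in parallel from the tap: R_th = R_A‖R_B = (64.4 × 654)/718.4 = 58.6 kΩ.

V_th = 25.8 V, R_th = 58.6 kΩ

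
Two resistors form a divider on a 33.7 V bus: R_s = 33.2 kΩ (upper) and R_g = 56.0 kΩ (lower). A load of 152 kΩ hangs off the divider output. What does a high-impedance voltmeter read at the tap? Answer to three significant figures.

V_out ≈ 18.6 V

The load sits in parallel with R_g: R_g‖R_L = (56.0 × 152) / (56.0 + 152) = 40.92 kΩ.
V_out = 33.7 × 40.92 / (33.2 + 40.92) = 33.7 × 40.92/74.12 = 18.6 V.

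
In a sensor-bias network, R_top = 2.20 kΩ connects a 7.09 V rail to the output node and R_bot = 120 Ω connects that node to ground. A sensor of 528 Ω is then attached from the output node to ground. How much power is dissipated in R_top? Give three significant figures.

Total resistance from the source is R_top + (R_bot‖R_L) = 2298 Ω, so I = 7.09/2298 Ω = 3.086 mA.
P = I²·R_top = (3.086 mA)² × 2.20 kΩ = 20.9 mW.

P ≈ 20.9 mW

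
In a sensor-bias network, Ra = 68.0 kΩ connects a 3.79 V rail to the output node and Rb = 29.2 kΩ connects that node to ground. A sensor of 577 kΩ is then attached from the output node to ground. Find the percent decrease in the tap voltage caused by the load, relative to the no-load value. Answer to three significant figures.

3.42 %

The divider's output (Thévenin) resistance is Ra‖Rb = 20.43 kΩ.
Fractional drop under load = R_th/(R_th + R_L) = 20.43 / (20.43 + 577) = 0.03419.
So the output falls by 3.42 %.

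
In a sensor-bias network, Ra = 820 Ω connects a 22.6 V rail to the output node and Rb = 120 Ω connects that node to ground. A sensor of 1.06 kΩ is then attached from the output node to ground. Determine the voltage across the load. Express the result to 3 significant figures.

The load sits in parallel with Rb: Rb‖R_L = (120 × 1060) / (120 + 1060) = 107.8 Ω.
V_out = 22.6 × 107.8 / (820 + 107.8) = 22.6 × 107.8/927.8 = 2.63 V.
(Unloaded it would have been 2.89 V.)

V_out ≈ 2.63 V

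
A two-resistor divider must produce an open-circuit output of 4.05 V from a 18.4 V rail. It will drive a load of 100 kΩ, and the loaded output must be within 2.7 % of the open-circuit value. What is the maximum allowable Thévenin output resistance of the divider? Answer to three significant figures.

Loading drop = R_th/(R_th + R_L) ≤ 0.0270, so R_th ≤ R_L · ε/(1−ε) = 100 kΩ × 0.0270/0.9730 = 2.77 kΩ.

R_th ≤ 2.77 kΩ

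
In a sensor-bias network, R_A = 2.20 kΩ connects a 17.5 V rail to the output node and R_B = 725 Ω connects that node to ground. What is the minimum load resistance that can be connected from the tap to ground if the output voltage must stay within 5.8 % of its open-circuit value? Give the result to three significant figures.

Output resistance R_th = R_A‖R_B = (2200 × 725)/2925 = 545.3 Ω.
The fractional drop is R_th/(R_th + R_L); requiring this ≤ 0.0580 gives R_L ≥ R_th(1/0.0580 − 1) = 545.3 × 16.24 = 8.86 kΩ.

R_L(min) ≈ 8.86 kΩ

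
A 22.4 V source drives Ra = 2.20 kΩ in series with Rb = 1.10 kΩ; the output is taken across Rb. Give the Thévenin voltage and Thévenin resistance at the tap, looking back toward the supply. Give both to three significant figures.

V_th = 7.47 V, R_th = 733 Ω

V_th is the open-circuit tap voltage: 22.4 × 1.10/(2.20 + 1.10) = 7.47 V.
With the supply zeroed, Ra and Rb appear in parallel from the tap: R_th = Ra‖Rb = (2.20 × 1.10)/3.300 = 733 Ω.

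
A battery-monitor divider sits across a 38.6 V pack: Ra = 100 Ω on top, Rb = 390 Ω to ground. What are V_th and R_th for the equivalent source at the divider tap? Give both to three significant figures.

V_th is the open-circuit tap voltage: 38.6 × 390/(100 + 390) = 30.7 V.
With the supply zeroed, Ra and Rb appear in parallel from the tap: R_th = Ra‖Rb = (100 × 390)/490.0 = 79.6 Ω.

V_th = 30.7 V, R_th = 79.6 Ω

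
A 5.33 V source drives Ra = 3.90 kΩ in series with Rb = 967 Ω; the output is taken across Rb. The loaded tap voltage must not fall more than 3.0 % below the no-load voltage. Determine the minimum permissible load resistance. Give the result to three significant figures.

Output resistance R_th = Ra‖Rb = (3900 × 967)/4867 = 774.9 Ω.
The fractional drop is R_th/(R_th + R_L); requiring this ≤ 0.0300 gives R_L ≥ R_th(1/0.0300 − 1) = 774.9 × 32.33 = 25.1 kΩ.

R_L(min) ≈ 25.1 kΩ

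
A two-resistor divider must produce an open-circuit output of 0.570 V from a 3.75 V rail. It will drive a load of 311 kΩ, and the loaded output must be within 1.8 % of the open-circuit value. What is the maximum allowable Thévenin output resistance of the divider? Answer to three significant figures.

Loading drop = R_th/(R_th + R_L) ≤ 0.0180, so R_th ≤ R_L · ε/(1−ε) = 311 kΩ × 0.0180/0.9820 = 5.70 kΩ.
(Any R1, R2 with R2/(R1+R2) = 0.152 and R1‖R2 ≤ 5.70 kΩ will meet the spec.)

R_th ≤ 5.70 kΩ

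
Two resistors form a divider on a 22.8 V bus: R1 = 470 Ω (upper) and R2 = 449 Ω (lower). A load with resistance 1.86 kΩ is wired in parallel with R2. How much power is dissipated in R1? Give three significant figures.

P ≈ 353 mW

Total resistance from the source is R1 + (R2‖R_L) = 831.7 Ω, so I = 22.8/831.7 Ω = 27.41 mA.
P = I²·R1 = (27.41 mA)² × 470 Ω = 353 mW.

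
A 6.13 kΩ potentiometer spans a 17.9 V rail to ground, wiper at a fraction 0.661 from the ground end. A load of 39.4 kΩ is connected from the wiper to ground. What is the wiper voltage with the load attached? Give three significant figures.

The wiper splits the pot into (1−α)R = 2.078 kΩ above and αR = 4.052 kΩ below.
Lower section ‖ load = 3.674 kΩ.
V_wiper = 17.9 × 3.674/(2.078 + 3.674) = 11.4 V.

V ≈ 11.4 V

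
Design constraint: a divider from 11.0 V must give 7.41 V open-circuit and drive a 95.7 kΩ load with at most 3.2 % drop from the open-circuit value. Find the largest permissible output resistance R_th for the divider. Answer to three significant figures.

Loading drop = R_th/(R_th + R_L) ≤ 0.0320, so R_th ≤ R_L · ε/(1−ε) = 95.7 kΩ × 0.0320/0.9680 = 3.16 kΩ.

R_th ≤ 3.16 kΩ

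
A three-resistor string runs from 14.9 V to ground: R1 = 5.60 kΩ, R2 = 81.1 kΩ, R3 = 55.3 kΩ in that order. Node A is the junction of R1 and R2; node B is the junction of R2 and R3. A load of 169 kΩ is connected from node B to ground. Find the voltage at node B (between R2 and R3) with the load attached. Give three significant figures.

V ≈ 4.84 V

At node B, R3 is in parallel with the load: R3‖R_L = 41.67 kΩ.
Below node A the resistance is R2 + (R3‖R_L) = 122.8 kΩ, so V_A = 14.9 × 122.8/128.4 = 14.25 V.
Then V_B = V_A × (R3‖R_L)/(R2 + R3‖R_L) = 14.25 × 41.67/122.8 = 4.84 V.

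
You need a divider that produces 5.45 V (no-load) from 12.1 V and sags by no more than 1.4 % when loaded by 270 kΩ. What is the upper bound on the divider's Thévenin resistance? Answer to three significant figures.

R_th ≤ 3.83 kΩ

Loading drop = R_th/(R_th + R_L) ≤ 0.0140, so R_th ≤ R_L · ε/(1−ε) = 270 kΩ × 0.0140/0.9860 = 3.83 kΩ.
(Any R1, R2 with R2/(R1+R2) = 0.450 and R1‖R2 ≤ 3.83 kΩ will meet the spec.)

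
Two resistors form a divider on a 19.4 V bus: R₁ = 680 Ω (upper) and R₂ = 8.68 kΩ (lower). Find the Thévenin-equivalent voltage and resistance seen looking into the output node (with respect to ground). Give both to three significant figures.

V_th is the open-circuit tap voltage: 19.4 × 8680/(680 + 8680) = 18.0 V.
With the supply zeroed, R₁ and R₂ appear in parallel from the tap: R_th = R₁‖R₂ = (680 × 8680)/9360 = 631 Ω.

V_th = 18.0 V, R_th = 631 Ω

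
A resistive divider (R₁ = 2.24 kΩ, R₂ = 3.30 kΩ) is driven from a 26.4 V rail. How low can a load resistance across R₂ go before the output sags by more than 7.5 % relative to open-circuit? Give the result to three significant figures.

R_L(min) ≈ 16.5 kΩ

Output resistance R_th = R₁‖R₂ = (2.24 × 3.30)/5.540 = 1.334 kΩ.
The fractional drop is R_th/(R_th + R_L); requiring this ≤ 0.0750 gives R_L ≥ R_th(1/0.0750 − 1) = 1.334 × 12.33 = 16.5 kΩ.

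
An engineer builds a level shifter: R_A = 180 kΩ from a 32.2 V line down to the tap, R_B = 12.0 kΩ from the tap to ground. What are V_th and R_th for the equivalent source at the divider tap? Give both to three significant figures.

V_th is the open-circuit tap voltage: 32.2 × 12.0/(180 + 12.0) = 2.01 V.
With the supply zeroed, R_A and R_B appear in parallel from the tap: R_th = R_A‖R_B = (180 × 12.0)/192.0 = 11.2 kΩ.

V_th = 2.01 V, R_th = 11.2 kΩ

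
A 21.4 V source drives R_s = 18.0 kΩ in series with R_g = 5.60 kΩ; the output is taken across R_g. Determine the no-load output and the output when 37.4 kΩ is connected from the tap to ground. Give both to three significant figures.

Open-circuit: V = 21.4 × 5.60/(18.0 + 5.60) = 5.08 V.
With the load, R_g becomes R_g‖R_L = 4.871 kΩ, so V = 21.4 × 4.871/22.87 = 4.56 V.

Unloaded: 5.08 V; loaded: 4.56 V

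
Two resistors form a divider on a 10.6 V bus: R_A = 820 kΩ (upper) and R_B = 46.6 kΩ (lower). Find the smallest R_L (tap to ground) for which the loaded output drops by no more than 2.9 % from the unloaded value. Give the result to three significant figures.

Output resistance R_th = R_A‖R_B = (820 × 46.6)/866.6 = 44.09 kΩ.
The fractional drop is R_th/(R_th + R_L); requiring this ≤ 0.0290 gives R_L ≥ R_th(1/0.0290 − 1) = 44.09 × 33.48 = 1.48 MΩ.

R_L(min) ≈ 1.48 MΩ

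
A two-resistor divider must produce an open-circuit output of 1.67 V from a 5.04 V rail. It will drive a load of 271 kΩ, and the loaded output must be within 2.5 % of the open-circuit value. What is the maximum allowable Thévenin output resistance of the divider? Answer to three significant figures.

Loading drop = R_th/(R_th + R_L) ≤ 0.0250, so R_th ≤ R_L · ε/(1−ε) = 271 kΩ × 0.0250/0.9750 = 6.95 kΩ.

R_th ≤ 6.95 kΩ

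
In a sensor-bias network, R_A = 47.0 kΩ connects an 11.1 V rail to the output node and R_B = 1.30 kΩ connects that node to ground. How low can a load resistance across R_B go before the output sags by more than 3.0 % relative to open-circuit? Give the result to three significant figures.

Output resistance R_th = R_A‖R_B = (47.0 × 1.30)/48.30 = 1.265 kΩ.
The fractional drop is R_th/(R_th + R_L); requiring this ≤ 0.0300 gives R_L ≥ R_th(1/0.0300 − 1) = 1.265 × 32.33 = 40.9 kΩ.

R_L(min) ≈ 40.9 kΩ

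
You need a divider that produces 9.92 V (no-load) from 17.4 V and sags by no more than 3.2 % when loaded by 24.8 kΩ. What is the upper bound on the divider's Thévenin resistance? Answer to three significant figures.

Loading drop = R_th/(R_th + R_L) ≤ 0.0320, so R_th ≤ R_L · ε/(1−ε) = 24.8 kΩ × 0.0320/0.9680 = 820 Ω.

R_th ≤ 820 Ω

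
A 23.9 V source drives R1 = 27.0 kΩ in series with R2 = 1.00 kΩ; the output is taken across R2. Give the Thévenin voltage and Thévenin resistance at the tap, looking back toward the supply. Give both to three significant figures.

V_th = 0.854 V, R_th = 964 Ω

V_th is the open-circuit tap voltage: 23.9 × 1.00/(27.0 + 1.00) = 0.854 V.
With the supply zeroed, R1 and R2 appear in parallel from the tap: R_th = R1‖R2 = (27.0 × 1.00)/28.00 = 964 Ω.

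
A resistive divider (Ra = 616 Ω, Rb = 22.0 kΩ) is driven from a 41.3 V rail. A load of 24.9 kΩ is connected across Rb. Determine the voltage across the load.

The load sits in parallel with Rb: Rb‖R_L = (22000 × 24900) / (22000 + 24900) = 11680 Ω.
V_out = 41.3 × 11680 / (616 + 11680) = 41.3 × 11680/12300 = 39.2 V.
(Unloaded it would have been 40.2 V.)

V_out ≈ 39.2 V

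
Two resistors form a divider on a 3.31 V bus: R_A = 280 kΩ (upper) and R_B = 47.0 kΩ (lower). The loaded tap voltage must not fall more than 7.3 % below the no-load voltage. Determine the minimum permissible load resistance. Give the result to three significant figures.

Output resistance R_th = R_A‖R_B = (280 × 47.0)/327.0 = 40.24 kΩ.
The fractional drop is R_th/(R_th + R_L); requiring this ≤ 0.0730 gives R_L ≥ R_th(1/0.0730 − 1) = 40.24 × 12.70 = 511 kΩ.

R_L(min) ≈ 511 kΩ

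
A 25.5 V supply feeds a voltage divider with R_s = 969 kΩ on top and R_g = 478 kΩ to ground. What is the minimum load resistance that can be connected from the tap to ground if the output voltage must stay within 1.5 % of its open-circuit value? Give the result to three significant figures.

R_L(min) ≈ 21.0 MΩ

Output resistance R_th = R_s‖R_g = (969 × 478)/1447 = 320.1 kΩ.
The fractional drop is R_th/(R_th + R_L); requiring this ≤ 0.0150 gives R_L ≥ R_th(1/0.0150 − 1) = 320.1 × 65.67 = 21.0 MΩ.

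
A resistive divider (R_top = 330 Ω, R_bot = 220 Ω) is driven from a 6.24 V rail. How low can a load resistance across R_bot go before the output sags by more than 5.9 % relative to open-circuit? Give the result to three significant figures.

Output resistance R_th = R_top‖R_bot = (330 × 220)/550.0 = 132.0 Ω.
The fractional drop is R_th/(R_th + R_L); requiring this ≤ 0.0590 gives R_L ≥ R_th(1/0.0590 − 1) = 132.0 × 15.95 = 2.11 kΩ.

R_L(min) ≈ 2.11 kΩ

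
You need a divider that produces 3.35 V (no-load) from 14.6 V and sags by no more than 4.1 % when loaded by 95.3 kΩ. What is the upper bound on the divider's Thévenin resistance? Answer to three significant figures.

R_th ≤ 4.07 kΩ

Loading drop = R_th/(R_th + R_L) ≤ 0.0410, so R_th ≤ R_L · ε/(1−ε) = 95.3 kΩ × 0.0410/0.9590 = 4.07 kΩ.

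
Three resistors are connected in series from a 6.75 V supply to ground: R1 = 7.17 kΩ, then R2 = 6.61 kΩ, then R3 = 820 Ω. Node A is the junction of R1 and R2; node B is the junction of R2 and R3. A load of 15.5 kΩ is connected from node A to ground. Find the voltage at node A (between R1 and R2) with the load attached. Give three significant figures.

V ≈ 2.78 V

Below node A the series string R2+R3 = 7430 Ω sits in parallel with the 15500 Ω load: 5022 Ω.
V_A = 6.75 × 5022/(7170 + 5022) = 2.78 V.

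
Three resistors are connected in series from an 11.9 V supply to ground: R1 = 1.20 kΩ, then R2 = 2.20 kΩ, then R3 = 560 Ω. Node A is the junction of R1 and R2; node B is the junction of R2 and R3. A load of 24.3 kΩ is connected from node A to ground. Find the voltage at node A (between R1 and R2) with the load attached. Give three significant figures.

V ≈ 8.02 V

Below node A the series string R2+R3 = 2760 Ω sits in parallel with the 24300 Ω load: 2478 Ω.
V_A = 11.9 × 2478/(1200 + 2478) = 8.02 V.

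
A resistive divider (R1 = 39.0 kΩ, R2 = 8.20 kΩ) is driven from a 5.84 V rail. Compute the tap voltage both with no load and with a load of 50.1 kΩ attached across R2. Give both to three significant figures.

Open-circuit: V = 5.84 × 8.20/(39.0 + 8.20) = 1.01 V.
With the load, R2 becomes R2‖R_L = 7.047 kΩ, so V = 5.84 × 7.047/46.05 = 0.894 V.

Unloaded: 1.01 V; loaded: 0.894 V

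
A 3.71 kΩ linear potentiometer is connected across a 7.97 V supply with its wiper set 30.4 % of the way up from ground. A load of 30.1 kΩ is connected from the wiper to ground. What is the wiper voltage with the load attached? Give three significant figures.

V ≈ 2.36 V

The wiper splits the pot into (1−α)R = 2.582 kΩ above and αR = 1.128 kΩ below.
Lower section ‖ load = 1.087 kΩ.
V_wiper = 7.97 × 1.087/(2.582 + 1.087) = 2.36 V.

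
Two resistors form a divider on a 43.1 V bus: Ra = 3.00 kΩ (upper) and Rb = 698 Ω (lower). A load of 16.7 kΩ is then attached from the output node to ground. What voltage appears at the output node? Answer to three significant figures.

The load sits in parallel with Rb: Rb‖R_L = (698 × 16700) / (698 + 16700) = 670.0 Ω.
V_out = 43.1 × 670.0 / (3000 + 670.0) = 43.1 × 670.0/3670 = 7.87 V.

V_out ≈ 7.87 V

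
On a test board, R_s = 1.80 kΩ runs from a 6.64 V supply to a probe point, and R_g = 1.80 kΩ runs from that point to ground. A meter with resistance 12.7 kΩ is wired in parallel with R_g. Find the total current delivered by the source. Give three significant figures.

R_g‖R_L = 1.577 kΩ, so the source sees R_s + R_g‖R_L = 3.377 kΩ.
I = 6.64 V / 3.377 kΩ = 1.97 mA.

I ≈ 1.97 mA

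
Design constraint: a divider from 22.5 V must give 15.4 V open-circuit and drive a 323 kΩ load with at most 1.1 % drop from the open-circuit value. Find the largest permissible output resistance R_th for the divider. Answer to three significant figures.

R_th ≤ 3.59 kΩ

Loading drop = R_th/(R_th + R_L) ≤ 0.0110, so R_th ≤ R_L · ε/(1−ε) = 323 kΩ × 0.0110/0.9890 = 3.59 kΩ.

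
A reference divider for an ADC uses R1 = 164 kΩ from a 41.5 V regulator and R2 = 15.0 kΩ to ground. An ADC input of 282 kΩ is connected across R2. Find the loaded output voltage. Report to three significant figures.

V_out ≈ 3.32 V

The load sits in parallel with R2: R2‖R_L = (15.0 × 282) / (15.0 + 282) = 14.24 kΩ.
V_out = 41.5 × 14.24 / (164 + 14.24) = 41.5 × 14.24/178.2 = 3.32 V.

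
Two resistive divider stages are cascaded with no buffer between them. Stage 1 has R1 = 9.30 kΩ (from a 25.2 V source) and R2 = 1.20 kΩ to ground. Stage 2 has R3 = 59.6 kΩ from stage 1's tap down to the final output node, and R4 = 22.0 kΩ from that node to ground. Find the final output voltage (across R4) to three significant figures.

V_out ≈ 0.766 V

Stage 2 presents R3+R4 = 81.60 kΩ as a load on stage 1's tap.
Stage 1's lower leg becomes R2‖(R3+R4) = 1.183 kΩ, so V_mid = 25.2 × 1.183/10.48 = 2.843 V.
Stage 2 is itself unloaded: V_out = V_mid × R4/(R3+R4) = 2.843 × 22.0/81.60 = 0.766 V.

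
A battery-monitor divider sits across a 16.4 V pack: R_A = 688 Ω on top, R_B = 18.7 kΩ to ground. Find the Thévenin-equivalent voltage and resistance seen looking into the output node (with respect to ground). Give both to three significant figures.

V_th is the open-circuit tap voltage: 16.4 × 18700/(688 + 18700) = 15.8 V.
With the supply zeroed, R_A and R_B appear in parallel from the tap: R_th = R_A‖R_B = (688 × 18700)/19390 = 664 Ω.

V_th = 15.8 V, R_th = 664 Ω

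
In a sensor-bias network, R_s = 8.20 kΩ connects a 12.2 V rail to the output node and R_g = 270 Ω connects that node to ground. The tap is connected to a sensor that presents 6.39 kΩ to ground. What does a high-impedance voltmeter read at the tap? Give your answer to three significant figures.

V_out ≈ 0.374 V

The load sits in parallel with R_g: R_g‖R_L = (270 × 6390) / (270 + 6390) = 259.1 Ω.
V_out = 12.2 × 259.1 / (8200 + 259.1) = 12.2 × 259.1/8459 = 0.374 V.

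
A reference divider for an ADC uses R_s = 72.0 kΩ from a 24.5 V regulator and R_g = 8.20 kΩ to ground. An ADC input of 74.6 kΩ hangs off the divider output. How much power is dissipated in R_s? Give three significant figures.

P ≈ 6.86 mW

Total resistance from the source is R_s + (R_g‖R_L) = 79.39 kΩ, so I = 24.5/79.39 kΩ = 0.3086 mA.
P = I²·R_s = (0.3086 mA)² × 72.0 kΩ = 6.86 mW.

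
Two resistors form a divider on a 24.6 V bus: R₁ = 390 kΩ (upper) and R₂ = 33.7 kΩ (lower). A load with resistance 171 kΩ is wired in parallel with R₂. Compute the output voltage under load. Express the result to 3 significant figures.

V_out ≈ 1.66 V

The load sits in parallel with R₂: R₂‖R_L = (33.7 × 171) / (33.7 + 171) = 28.15 kΩ.
V_out = 24.6 × 28.15 / (390 + 28.15) = 24.6 × 28.15/418.2 = 1.66 V.
(Unloaded it would have been 1.96 V.)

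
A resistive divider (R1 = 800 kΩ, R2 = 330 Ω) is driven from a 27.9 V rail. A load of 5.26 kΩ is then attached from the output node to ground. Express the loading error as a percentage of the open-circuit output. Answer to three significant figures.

The divider's output (Thévenin) resistance is R1‖R2 = 329.9 Ω.
Fractional drop under load = R_th/(R_th + R_L) = 329.9 / (329.9 + 5260) = 0.05901.
So the output falls by 5.90 %.

5.90 %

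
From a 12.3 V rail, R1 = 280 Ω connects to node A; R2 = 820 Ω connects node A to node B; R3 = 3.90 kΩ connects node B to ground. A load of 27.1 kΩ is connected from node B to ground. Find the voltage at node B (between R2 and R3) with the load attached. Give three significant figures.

At node B, R3 is in parallel with the load: R3‖R_L = 3409 Ω.
Below node A the resistance is R2 + (R3‖R_L) = 4229 Ω, so V_A = 12.3 × 4229/4509 = 11.54 V.
Then V_B = V_A × (R3‖R_L)/(R2 + R3‖R_L) = 11.54 × 3409/4229 = 9.30 V.

V ≈ 9.30 V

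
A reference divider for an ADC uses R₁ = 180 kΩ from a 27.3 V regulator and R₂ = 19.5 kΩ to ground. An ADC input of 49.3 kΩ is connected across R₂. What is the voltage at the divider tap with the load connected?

The load sits in parallel with R₂: R₂‖R_L = (19.5 × 49.3) / (19.5 + 49.3) = 13.97 kΩ.
V_out = 27.3 × 13.97 / (180 + 13.97) = 27.3 × 13.97/194.0 = 1.97 V.

V_out ≈ 1.97 V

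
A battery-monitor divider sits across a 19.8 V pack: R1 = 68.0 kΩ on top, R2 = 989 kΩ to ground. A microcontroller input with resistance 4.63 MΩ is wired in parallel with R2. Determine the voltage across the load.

V_out ≈ 18.3 V

The load sits in parallel with R2: R2‖R_L = (989 × 4630) / (989 + 4630) = 814.9 kΩ.
V_out = 19.8 × 814.9 / (68.0 + 814.9) = 19.8 × 814.9/882.9 = 18.3 V.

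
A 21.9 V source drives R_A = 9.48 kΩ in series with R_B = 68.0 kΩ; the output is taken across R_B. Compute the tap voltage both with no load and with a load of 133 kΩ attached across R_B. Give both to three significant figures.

Unloaded: 19.2 V; loaded: 18.1 V

Open-circuit: V = 21.9 × 68.0/(9.48 + 68.0) = 19.2 V.
With the load, R_B becomes R_B‖R_L = 45.00 kΩ, so V = 21.9 × 45.00/54.48 = 18.1 V.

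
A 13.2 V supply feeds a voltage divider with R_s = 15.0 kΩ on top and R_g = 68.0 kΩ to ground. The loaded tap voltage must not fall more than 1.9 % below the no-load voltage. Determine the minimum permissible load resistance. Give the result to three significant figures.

Output resistance R_th = R_s‖R_g = (15.0 × 68.0)/83.00 = 12.29 kΩ.
The fractional drop is R_th/(R_th + R_L); requiring this ≤ 0.0190 gives R_L ≥ R_th(1/0.0190 − 1) = 12.29 × 51.63 = 635 kΩ.

R_L(min) ≈ 635 kΩ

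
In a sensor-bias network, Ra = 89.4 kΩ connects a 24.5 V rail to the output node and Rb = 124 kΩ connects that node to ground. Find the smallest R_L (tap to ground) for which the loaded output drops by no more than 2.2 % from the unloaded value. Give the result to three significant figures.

R_L(min) ≈ 2.31 MΩ

Output resistance R_th = Ra‖Rb = (89.4 × 124)/213.4 = 51.95 kΩ.
The fractional drop is R_th/(R_th + R_L); requiring this ≤ 0.0220 gives R_L ≥ R_th(1/0.0220 − 1) = 51.95 × 44.45 = 2.31 MΩ.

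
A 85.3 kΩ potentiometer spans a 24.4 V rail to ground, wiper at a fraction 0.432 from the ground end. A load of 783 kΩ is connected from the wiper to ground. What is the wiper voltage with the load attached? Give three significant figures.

V ≈ 10.3 V

The wiper splits the pot into (1−α)R = 48.45 kΩ above and αR = 36.85 kΩ below.
Lower section ‖ load = 35.19 kΩ.
V_wiper = 24.4 × 35.19/(48.45 + 35.19) = 10.3 V.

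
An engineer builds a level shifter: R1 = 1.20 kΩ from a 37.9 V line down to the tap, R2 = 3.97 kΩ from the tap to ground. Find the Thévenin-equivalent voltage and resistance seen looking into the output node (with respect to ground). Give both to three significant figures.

V_th = 29.1 V, R_th = 921 Ω

V_th is the open-circuit tap voltage: 37.9 × 3.97/(1.20 + 3.97) = 29.1 V.
With the supply zeroed, R1 and R2 appear in parallel from the tap: R_th = R1‖R2 = (1.20 × 3.97)/5.170 = 921 Ω.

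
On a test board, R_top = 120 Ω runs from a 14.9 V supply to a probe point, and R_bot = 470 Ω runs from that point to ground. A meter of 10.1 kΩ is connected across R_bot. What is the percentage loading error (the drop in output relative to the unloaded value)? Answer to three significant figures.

The divider's output (Thévenin) resistance is R_top‖R_bot = 95.59 Ω.
Fractional drop under load = R_th/(R_th + R_L) = 95.59 / (95.59 + 10100) = 0.009376.
So the output falls by 0.938 %.

0.938 %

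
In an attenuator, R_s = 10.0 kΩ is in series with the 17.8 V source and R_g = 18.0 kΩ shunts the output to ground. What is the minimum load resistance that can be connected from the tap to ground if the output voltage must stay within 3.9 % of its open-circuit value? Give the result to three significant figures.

R_L(min) ≈ 158 kΩ

Output resistance R_th = R_s‖R_g = (10.0 × 18.0)/28.00 = 6.429 kΩ.
The fractional drop is R_th/(R_th + R_L); requiring this ≤ 0.0390 gives R_L ≥ R_th(1/0.0390 − 1) = 6.429 × 24.64 = 158 kΩ.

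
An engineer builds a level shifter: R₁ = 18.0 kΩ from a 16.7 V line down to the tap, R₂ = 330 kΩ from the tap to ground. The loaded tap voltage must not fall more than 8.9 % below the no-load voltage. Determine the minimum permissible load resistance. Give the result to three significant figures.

Output resistance R_th = R₁‖R₂ = (18.0 × 330)/348.0 = 17.07 kΩ.
The fractional drop is R_th/(R_th + R_L); requiring this ≤ 0.0890 gives R_L ≥ R_th(1/0.0890 − 1) = 17.07 × 10.24 = 175 kΩ.

R_L(min) ≈ 175 kΩ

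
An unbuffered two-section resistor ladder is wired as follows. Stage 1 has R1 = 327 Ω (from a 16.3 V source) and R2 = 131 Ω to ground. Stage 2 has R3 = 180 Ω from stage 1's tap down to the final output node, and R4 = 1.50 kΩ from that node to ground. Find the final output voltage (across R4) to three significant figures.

V_out ≈ 3.94 V

Stage 2 presents R3+R4 = 1680 Ω as a load on stage 1's tap.
Stage 1's lower leg becomes R2‖(R3+R4) = 121.5 Ω, so V_mid = 16.3 × 121.5/448.5 = 4.416 V.
Stage 2 is itself unloaded: V_out = V_mid × R4/(R3+R4) = 4.416 × 1500/1680 = 3.94 V.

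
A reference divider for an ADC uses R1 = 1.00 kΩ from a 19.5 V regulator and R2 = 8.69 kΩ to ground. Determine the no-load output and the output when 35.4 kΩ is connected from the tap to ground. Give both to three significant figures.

Open-circuit: V = 19.5 × 8.69/(1.00 + 8.69) = 17.5 V.
With the load, R2 becomes R2‖R_L = 6.977 kΩ, so V = 19.5 × 6.977/7.977 = 17.1 V.

Unloaded: 17.5 V; loaded: 17.1 V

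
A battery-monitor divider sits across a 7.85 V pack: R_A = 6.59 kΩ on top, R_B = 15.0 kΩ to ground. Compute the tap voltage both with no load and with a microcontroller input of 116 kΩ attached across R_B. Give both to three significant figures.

Unloaded: 5.45 V; loaded: 5.25 V

Open-circuit: V = 7.85 × 15.0/(6.59 + 15.0) = 5.45 V.
With the load, R_B becomes R_B‖R_L = 13.28 kΩ, so V = 7.85 × 13.28/19.87 = 5.25 V.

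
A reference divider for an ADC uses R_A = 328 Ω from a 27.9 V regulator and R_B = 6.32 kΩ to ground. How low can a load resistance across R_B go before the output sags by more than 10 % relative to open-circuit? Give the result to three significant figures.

Output resistance R_th = R_A‖R_B = (328 × 6320)/6648 = 311.8 Ω.
The fractional drop is R_th/(R_th + R_L); requiring this ≤ 0.100 gives R_L ≥ R_th(1/0.100 − 1) = 311.8 × 9.000 = 2.81 kΩ.

R_L(min) ≈ 2.81 kΩ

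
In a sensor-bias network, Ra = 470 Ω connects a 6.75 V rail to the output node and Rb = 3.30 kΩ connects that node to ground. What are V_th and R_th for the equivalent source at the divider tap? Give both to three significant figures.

V_th is the open-circuit tap voltage: 6.75 × 3300/(470 + 3300) = 5.91 V.
With the supply zeroed, Ra and Rb appear in parallel from the tap: R_th = Ra‖Rb = (470 × 3300)/3770 = 411 Ω.

V_th = 5.91 V, R_th = 411 Ω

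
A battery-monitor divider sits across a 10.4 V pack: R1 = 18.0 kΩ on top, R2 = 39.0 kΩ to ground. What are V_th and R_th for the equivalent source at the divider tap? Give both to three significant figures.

V_th is the open-circuit tap voltage: 10.4 × 39.0/(18.0 + 39.0) = 7.12 V.
With the supply zeroed, R1 and R2 appear in parallel from the tap: R_th = R1‖R2 = (18.0 × 39.0)/57.00 = 12.3 kΩ.

V_th = 7.12 V, R_th = 12.3 kΩ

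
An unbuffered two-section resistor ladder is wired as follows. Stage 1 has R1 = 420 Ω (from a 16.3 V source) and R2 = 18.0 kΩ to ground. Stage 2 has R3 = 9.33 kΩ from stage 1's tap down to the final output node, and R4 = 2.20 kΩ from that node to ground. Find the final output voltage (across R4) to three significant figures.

V_out ≈ 2.93 V

Stage 2 presents R3+R4 = 11530 Ω as a load on stage 1's tap.
Stage 1's lower leg becomes R2‖(R3+R4) = 7028 Ω, so V_mid = 16.3 × 7028/7448 = 15.38 V.
Stage 2 is itself unloaded: V_out = V_mid × R4/(R3+R4) = 15.38 × 2200/11530 = 2.93 V.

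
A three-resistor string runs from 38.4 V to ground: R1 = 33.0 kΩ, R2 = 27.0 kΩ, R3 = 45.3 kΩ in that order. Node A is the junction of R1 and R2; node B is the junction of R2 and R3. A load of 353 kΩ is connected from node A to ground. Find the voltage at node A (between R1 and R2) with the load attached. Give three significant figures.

V ≈ 24.8 V

Below node A the series string R2+R3 = 72.30 kΩ sits in parallel with the 353 kΩ load: 60.01 kΩ.
V_A = 38.4 × 60.01/(33.0 + 60.01) = 24.8 V.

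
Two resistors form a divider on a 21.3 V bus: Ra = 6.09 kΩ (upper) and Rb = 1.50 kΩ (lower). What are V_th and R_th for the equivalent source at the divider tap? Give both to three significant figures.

V_th is the open-circuit tap voltage: 21.3 × 1.50/(6.09 + 1.50) = 4.21 V.
With the supply zeroed, Ra and Rb appear in parallel from the tap: R_th = Ra‖Rb = (6.09 × 1.50)/7.590 = 1.20 kΩ.

V_th = 4.21 V, R_th = 1.20 kΩ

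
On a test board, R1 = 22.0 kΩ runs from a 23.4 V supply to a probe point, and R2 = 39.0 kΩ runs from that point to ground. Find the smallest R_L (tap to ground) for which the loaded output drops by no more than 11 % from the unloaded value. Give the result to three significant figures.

R_L(min) ≈ 114 kΩ

Output resistance R_th = R1‖R2 = (22.0 × 39.0)/61.00 = 14.07 kΩ.
The fractional drop is R_th/(R_th + R_L); requiring this ≤ 0.110 gives R_L ≥ R_th(1/0.110 − 1) = 14.07 × 8.091 = 114 kΩ.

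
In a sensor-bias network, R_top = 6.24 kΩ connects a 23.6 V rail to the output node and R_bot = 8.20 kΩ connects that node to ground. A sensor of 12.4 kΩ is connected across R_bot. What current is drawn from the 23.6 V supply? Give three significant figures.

R_bot‖R_L = 4.936 kΩ, so the source sees R_top + R_bot‖R_L = 11.18 kΩ.
I = 23.6 V / 11.18 kΩ = 2.11 mA.

I ≈ 2.11 mA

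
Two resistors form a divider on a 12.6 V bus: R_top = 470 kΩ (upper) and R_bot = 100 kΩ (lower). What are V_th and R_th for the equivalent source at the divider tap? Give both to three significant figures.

V_th = 2.21 V, R_th = 82.5 kΩ

V_th is the open-circuit tap voltage: 12.6 × 100/(470 + 100) = 2.21 V.
With the supply zeroed, R_top and R_bot appear in parallel from the tap: R_th = R_top‖R_bot = (470 × 100)/570.0 = 82.5 kΩ.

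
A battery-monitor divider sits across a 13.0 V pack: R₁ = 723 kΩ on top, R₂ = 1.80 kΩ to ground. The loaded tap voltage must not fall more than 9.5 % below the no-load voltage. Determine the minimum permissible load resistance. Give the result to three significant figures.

Output resistance R_th = R₁‖R₂ = (723 × 1.80)/724.8 = 1.796 kΩ.
The fractional drop is R_th/(R_th + R_L); requiring this ≤ 0.0950 gives R_L ≥ R_th(1/0.0950 − 1) = 1.796 × 9.526 = 17.1 kΩ.

R_L(min) ≈ 17.1 kΩ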